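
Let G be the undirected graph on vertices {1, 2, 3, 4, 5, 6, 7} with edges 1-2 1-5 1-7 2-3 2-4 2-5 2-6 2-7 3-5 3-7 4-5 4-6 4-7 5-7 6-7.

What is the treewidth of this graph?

3

A width-3 tree decomposition is:
Bags: B1 = {2, 4, 6, 7}  B2 = {2, 4, 5, 7}  B3 = {1, 2, 5, 7}  B4 = {2, 3, 5, 7}
Tree: B1–B2, B2–B3, B2–B4
Every bag has size at most 4, so the width is 4 − 1 = 3 and tw(G) ≤ 3. Conversely, {1, 2, 5, 7} is a clique of size 4, and the vertices of any clique must share a bag in every tree decomposition; so some bag has ≥ 4 vertices and tw(G) ≥ 3. Hence tw(G) = 3 exactly.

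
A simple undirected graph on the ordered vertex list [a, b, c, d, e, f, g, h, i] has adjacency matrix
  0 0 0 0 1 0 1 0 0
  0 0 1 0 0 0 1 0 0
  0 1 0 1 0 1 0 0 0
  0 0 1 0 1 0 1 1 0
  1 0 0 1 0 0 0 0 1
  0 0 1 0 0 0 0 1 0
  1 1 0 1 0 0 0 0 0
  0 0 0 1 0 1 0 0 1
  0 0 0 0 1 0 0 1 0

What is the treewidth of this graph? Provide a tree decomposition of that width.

The largest bag has 4 vertices, giving width 3; this decomposition certifies tw(G) ≤ 3. For the lower bound: the 4 vertex sets {b,c,f}, {g}, {d}, {a,e,h,i} are disjoint, each induces a connected subgraph, and every pair is joined by at least one edge of G. Contracting each set to a single vertex therefore yields K_{4} as a minor, and since treewidth is minor-monotone, tw(G) ≥ tw(K_{4}) = 3. The upper and lower bounds meet at 3, so that is the treewidth.

Treewidth 3.
One such decomposition:
Bags: B1 = {b, c, f, g}  B2 = {c, d, f, g}  B3 = {d, f, g, h}  B4 = {a, d, g, h}  B5 = {a, d, e, h}  B6 = {a, e, h, i}
Tree: B1–B2, B2–B3, B3–B4, B4–B5, B5–B6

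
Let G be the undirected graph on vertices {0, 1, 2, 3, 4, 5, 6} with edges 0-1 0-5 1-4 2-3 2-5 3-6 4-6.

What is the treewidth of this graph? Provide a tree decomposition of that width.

Treewidth 2.
Bags: B1 = {0, 2, 5}  B2 = {0, 1, 2}  B3 = {1, 2, 4}  B4 = {2, 4, 6}  B5 = {2, 3, 6}
Tree: B1–B2, B2–B3, B3–B4, B4–B5

Every bag has size at most 3, so the width is 3 − 1 = 2 and tw(G) ≤ 2. The edges 2–5–0–1–4–6–3–2 form a cycle, so G is not a tree and its treewidth is at least 2. Hence tw(G) = 2 exactly.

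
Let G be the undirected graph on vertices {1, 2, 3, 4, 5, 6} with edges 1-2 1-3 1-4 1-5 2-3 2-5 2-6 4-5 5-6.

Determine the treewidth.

A width-2 tree decomposition is:
Bags: B1 = {1, 2, 5}  B2 = {1, 4, 5}  B3 = {1, 2, 3}  B4 = {2, 5, 6}
Tree: B1–B2, B1–B3, B1–B4
Each bag holds 3 vertices, so the decomposition has width 2, which upper-bounds the treewidth. Conversely, {1, 2, 3} is a clique of size 3, and the vertices of any clique must share a bag in every tree decomposition; so some bag has ≥ 3 vertices and tw(G) ≥ 2. Combining the bounds, tw(G) = 2.

2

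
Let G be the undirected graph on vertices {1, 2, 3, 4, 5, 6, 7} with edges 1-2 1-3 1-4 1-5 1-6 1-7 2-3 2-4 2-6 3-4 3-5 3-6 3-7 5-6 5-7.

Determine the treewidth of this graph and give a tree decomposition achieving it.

Treewidth 3.
One optimal decomposition is:
Bags: B1 = {1, 3, 5, 6}  B2 = {1, 2, 3, 6}  B3 = {1, 2, 3, 4}  B4 = {1, 3, 5, 7}
Tree: B1–B2, B2–B3, B1–B4

Every bag has size at most 4, so the width is 4 − 1 = 3 and tw(G) ≤ 3. On the other hand G contains the 4-clique {1, 2, 3, 4}. A clique must lie in a single bag of any decomposition, so no decomposition can have width below 3. Therefore the treewidth is 3.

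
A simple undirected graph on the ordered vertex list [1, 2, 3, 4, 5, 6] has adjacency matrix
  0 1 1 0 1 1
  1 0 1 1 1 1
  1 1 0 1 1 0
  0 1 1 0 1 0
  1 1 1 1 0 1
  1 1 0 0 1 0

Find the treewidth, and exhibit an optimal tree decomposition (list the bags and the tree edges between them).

Each bag holds 4 vertices, so the decomposition has width 3, which upper-bounds the treewidth. On the other hand G contains the 4-clique {1, 2, 3, 5}. A clique must lie in a single bag of any decomposition, so no decomposition can have width below 3. Therefore the treewidth is 3.

Treewidth 3.
One optimal decomposition is:
Bags: B1 = {1, 2, 3, 5}  B2 = {1, 2, 5, 6}  B3 = {2, 3, 4, 5}
Tree: B1–B2, B1–B3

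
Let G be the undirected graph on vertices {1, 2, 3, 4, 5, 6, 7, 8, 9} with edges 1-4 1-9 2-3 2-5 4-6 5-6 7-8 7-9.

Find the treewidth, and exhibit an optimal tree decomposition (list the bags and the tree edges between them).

Every bag has size at most 2, so the width is 2 − 1 = 1 and tw(G) ≤ 1. G has an edge, so its treewidth is at least 1. Hence tw(G) = 1 exactly.

Treewidth 1.
One optimal decomposition is:
Bags: B1 = {7, 8}  B2 = {7, 9}  B3 = {1, 9}  B4 = {1, 4}  B5 = {4, 6}  B6 = {5, 6}  B7 = {2, 5}  B8 = {2, 3}
Tree: B1–B2, B2–B3, B3–B4, B4–B5, B5–B6, B6–B7, B7–B8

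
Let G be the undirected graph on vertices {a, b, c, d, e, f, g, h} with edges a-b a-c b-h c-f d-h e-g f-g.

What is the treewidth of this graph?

A width-1 tree decomposition is:
Bags: B1 = {d, h}  B2 = {b, h}  B3 = {a, b}  B4 = {a, c}  B5 = {c, f}  B6 = {f, g}  B7 = {e, g}
Tree: B1–B2, B2–B3, B3–B4, B4–B5, B5–B6, B6–B7
Each bag holds 2 vertices, so the decomposition has width 1, which upper-bounds the treewidth. Any graph with an edge has treewidth ≥ 1, and G has the edge d–h. Therefore the treewidth is 1.

1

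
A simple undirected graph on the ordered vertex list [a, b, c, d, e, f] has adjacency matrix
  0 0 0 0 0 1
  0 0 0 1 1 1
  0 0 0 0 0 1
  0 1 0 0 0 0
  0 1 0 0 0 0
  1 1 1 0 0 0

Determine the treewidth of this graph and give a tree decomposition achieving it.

Treewidth 1.
One such decomposition:
Bags: B1 = {b, f}  B2 = {b, d}  B3 = {a, f}  B4 = {b, e}  B5 = {c, f}
Tree: B1–B2, B1–B3, B1–B4, B3–B5

Every bag has size at most 2, so the width is 2 − 1 = 1 and tw(G) ≤ 1. G has an edge, so its treewidth is at least 1. The upper and lower bounds meet at 1, so that is the treewidth.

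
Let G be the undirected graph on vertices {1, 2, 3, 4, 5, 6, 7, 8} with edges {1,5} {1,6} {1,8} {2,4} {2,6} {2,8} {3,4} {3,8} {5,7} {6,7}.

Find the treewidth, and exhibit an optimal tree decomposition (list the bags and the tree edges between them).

The largest bag has 3 vertices, giving width 2; this decomposition certifies tw(G) ≤ 2. For the lower bound, G contains the cycle 7–5–1–6–7, so G is not a forest; only forests have treewidth ≤ 1, hence tw(G) ≥ 2. Therefore the treewidth is 2.

Treewidth 2.
One such decomposition:
Bags: B1 = {5, 6, 7}  B2 = {1, 5, 6}  B3 = {1, 2, 6}  B4 = {1, 2, 8}  B5 = {2, 4, 8}  B6 = {3, 4, 8}
Tree: B1–B2, B2–B3, B3–B4, B4–B5, B5–B6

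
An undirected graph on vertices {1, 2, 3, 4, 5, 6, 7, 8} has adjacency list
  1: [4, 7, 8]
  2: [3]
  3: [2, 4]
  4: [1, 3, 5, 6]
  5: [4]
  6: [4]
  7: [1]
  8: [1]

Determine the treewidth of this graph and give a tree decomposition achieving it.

Every bag has size at most 2, so the width is 2 − 1 = 1 and tw(G) ≤ 1. G has an edge, so its treewidth is at least 1. Combining the bounds, tw(G) = 1.

Treewidth 1.
Bags: B1 = {4, 6}  B2 = {4, 5}  B3 = {1, 4}  B4 = {3, 4}  B5 = {1, 8}  B6 = {1, 7}  B7 = {2, 3}
Tree: B1–B2, B2–B3, B3–B4, B3–B5, B5–B6, B4–B7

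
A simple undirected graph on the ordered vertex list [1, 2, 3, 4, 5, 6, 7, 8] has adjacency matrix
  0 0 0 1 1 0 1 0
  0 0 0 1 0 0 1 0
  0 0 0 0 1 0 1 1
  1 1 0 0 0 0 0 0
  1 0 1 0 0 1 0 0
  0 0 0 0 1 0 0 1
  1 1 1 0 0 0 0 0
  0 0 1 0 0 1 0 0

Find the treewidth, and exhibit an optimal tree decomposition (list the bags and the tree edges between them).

Treewidth 2.
Bags: B1 = {1, 2, 4}  B2 = {1, 2, 7}  B3 = {1, 5, 7}  B4 = {3, 5, 7}  B5 = {3, 5, 6}  B6 = {3, 6, 8}
Tree: B1–B2, B2–B3, B3–B4, B4–B5, B5–B6

Every bag has size at most 3, so the width is 3 − 1 = 2 and tw(G) ≤ 2. Since 4–2–7–1–4 is a cycle in G, G is not acyclic. Forests are exactly the graphs of treewidth ≤ 1, so tw(G) ≥ 2. The upper and lower bounds meet at 2, so that is the treewidth.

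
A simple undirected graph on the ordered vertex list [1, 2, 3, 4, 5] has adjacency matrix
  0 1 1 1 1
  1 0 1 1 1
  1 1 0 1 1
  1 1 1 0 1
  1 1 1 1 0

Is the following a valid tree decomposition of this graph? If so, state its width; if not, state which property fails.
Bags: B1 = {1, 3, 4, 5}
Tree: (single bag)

A tree decomposition must satisfy three properties: every vertex lies in some bag; for every edge, both endpoints lie together in some bag; and for every vertex, the bags containing it form a connected subtree. Here vertex 2 appears in no bag, so the decomposition is invalid.

No — vertex 2 appears in no bag.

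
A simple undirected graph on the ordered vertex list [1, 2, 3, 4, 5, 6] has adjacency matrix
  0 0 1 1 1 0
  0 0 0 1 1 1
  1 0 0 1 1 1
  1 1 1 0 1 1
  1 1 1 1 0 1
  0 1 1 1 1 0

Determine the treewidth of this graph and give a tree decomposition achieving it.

Treewidth 3.
One optimal decomposition is:
Bags: B1 = {1, 3, 4, 5}  B2 = {3, 4, 5, 6}  B3 = {2, 4, 5, 6}
Tree: B1–B2, B2–B3

Every bag has size at most 4, so the width is 4 − 1 = 3 and tw(G) ≤ 3. For the lower bound, the 4 vertices {2, 4, 5, 6} are pairwise adjacent, and any tree decomposition puts a clique entirely inside one bag — forcing width ≥ 3. Combining the bounds, tw(G) = 3.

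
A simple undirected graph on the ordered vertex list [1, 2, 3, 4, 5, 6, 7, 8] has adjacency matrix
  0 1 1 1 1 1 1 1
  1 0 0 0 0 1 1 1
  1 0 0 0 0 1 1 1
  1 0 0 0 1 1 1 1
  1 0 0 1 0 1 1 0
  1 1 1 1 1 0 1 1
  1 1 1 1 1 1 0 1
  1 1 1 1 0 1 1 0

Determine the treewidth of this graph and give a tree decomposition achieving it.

Treewidth 4.
One such decomposition:
Bags: B1 = {1, 2, 6, 7, 8}  B2 = {1, 4, 6, 7, 8}  B3 = {1, 4, 5, 6, 7}  B4 = {1, 3, 6, 7, 8}
Tree: B1–B2, B2–B3, B1–B4

Every bag has size at most 5, so the width is 5 − 1 = 4 and tw(G) ≤ 4. On the other hand G contains the 5-clique {1, 2, 6, 7, 8}. A clique must lie in a single bag of any decomposition, so no decomposition can have width below 4. Combining the bounds, tw(G) = 4.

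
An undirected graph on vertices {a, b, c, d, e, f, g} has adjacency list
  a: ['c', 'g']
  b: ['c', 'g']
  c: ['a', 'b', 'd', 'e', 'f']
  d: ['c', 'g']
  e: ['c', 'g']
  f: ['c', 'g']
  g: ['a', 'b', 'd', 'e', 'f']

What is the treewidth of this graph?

A width-2 tree decomposition is:
Bags: B1 = {b, c, g}  B2 = {a, c, g}  B3 = {c, f, g}  B4 = {c, d, g}  B5 = {c, e, g}
Tree: B1–B2, B2–B3, B3–B4, B4–B5
The largest bag has 3 vertices, giving width 2; this decomposition certifies tw(G) ≤ 2. The edges g–b–c–a–g form a cycle, so G is not a tree and its treewidth is at least 2. Hence tw(G) = 2 exactly.

2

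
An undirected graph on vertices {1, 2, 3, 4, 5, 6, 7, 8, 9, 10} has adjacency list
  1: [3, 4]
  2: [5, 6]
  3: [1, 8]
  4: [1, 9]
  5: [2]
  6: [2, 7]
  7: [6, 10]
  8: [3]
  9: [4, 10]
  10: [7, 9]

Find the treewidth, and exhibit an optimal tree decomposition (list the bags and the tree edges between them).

Treewidth 1.
One such decomposition:
Bags: B1 = {2, 5}  B2 = {2, 6}  B3 = {6, 7}  B4 = {7, 10}  B5 = {9, 10}  B6 = {4, 9}  B7 = {1, 4}  B8 = {1, 3}  B9 = {3, 8}
Tree: B1–B2, B2–B3, B3–B4, B4–B5, B5–B6, B6–B7, B7–B8, B8–B9

The largest bag has 2 vertices, giving width 1; this decomposition certifies tw(G) ≤ 1. Any graph with an edge has treewidth ≥ 1, and G has the edge 5–2. The upper and lower bounds meet at 1, so that is the treewidth.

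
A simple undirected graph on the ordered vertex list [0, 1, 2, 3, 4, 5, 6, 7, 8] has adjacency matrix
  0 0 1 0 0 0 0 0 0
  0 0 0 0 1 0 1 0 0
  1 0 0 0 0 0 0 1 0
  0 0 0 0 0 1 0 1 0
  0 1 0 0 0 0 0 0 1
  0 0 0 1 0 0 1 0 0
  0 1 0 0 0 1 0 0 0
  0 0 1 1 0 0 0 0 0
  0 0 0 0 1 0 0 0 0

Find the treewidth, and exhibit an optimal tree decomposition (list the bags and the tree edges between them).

Every bag has size at most 2, so the width is 2 − 1 = 1 and tw(G) ≤ 1. Any graph with an edge has treewidth ≥ 1, and G has the edge 8–4. Combining the bounds, tw(G) = 1.

Treewidth 1.
Bags: B1 = {4, 8}  B2 = {1, 4}  B3 = {1, 6}  B4 = {5, 6}  B5 = {3, 5}  B6 = {3, 7}  B7 = {2, 7}  B8 = {0, 2}
Tree: B1–B2, B2–B3, B3–B4, B4–B5, B5–B6, B6–B7, B7–B8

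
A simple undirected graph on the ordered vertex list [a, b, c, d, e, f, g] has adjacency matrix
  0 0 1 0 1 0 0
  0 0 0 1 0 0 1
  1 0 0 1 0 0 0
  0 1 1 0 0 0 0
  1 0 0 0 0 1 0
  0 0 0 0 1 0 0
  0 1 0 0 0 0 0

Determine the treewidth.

1

A width-1 tree decomposition is:
Bags: B1 = {e, f}  B2 = {a, e}  B3 = {a, c}  B4 = {c, d}  B5 = {b, d}  B6 = {b, g}
Tree: B1–B2, B2–B3, B3–B4, B4–B5, B5–B6
The largest bag has 2 vertices, giving width 1; this decomposition certifies tw(G) ≤ 1. Any graph with an edge has treewidth ≥ 1, and G has the edge f–e. Hence tw(G) = 1 exactly.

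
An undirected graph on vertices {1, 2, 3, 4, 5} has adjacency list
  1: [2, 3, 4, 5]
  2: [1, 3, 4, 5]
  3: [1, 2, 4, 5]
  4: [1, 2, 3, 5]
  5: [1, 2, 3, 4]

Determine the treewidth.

4

A width-4 tree decomposition is:
Bags: B1 = {1, 2, 3, 4, 5}
Tree: (single bag)
With just one bag of size 5, the width is 5 − 1 = 4, so tw(G) ≤ 4. On the other hand G contains the 5-clique {1, 2, 3, 4, 5}. A clique must lie in a single bag of any decomposition, so no decomposition can have width below 4. Therefore the treewidth is 4.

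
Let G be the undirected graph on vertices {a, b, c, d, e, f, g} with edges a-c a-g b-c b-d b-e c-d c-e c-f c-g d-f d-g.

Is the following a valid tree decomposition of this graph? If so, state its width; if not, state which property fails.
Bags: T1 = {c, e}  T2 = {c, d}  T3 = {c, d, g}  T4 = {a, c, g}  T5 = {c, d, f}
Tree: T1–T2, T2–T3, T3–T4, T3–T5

A tree decomposition must satisfy three properties: every vertex lies in some bag; for every edge, both endpoints lie together in some bag; and for every vertex, the bags containing it form a connected subtree. Here vertex b appears in no bag, so the decomposition is invalid.

No — vertex b appears in no bag.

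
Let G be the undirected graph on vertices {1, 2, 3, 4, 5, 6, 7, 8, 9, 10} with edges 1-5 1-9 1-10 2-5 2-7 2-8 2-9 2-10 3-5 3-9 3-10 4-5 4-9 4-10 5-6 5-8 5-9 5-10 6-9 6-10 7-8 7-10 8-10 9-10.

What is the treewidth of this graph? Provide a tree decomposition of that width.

Treewidth 3.
One such decomposition:
Bags: B1 = {4, 5, 9, 10}  B2 = {2, 5, 9, 10}  B3 = {2, 5, 8, 10}  B4 = {1, 5, 9, 10}  B5 = {2, 7, 8, 10}  B6 = {5, 6, 9, 10}  B7 = {3, 5, 9, 10}
Tree: B1–B2, B2–B3, B1–B4, B3–B5, B4–B6, B2–B7

Every bag has size at most 4, so the width is 4 − 1 = 3 and tw(G) ≤ 3. On the other hand G contains the 4-clique {2, 5, 8, 10}. A clique must lie in a single bag of any decomposition, so no decomposition can have width below 3. Hence tw(G) = 3 exactly.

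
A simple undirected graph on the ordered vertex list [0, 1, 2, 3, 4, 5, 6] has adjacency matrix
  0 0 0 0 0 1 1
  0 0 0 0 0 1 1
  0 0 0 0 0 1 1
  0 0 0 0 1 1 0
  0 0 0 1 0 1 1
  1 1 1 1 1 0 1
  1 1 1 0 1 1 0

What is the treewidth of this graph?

2

A width-2 tree decomposition is:
Bags: B1 = {2, 5, 6}  B2 = {4, 5, 6}  B3 = {1, 5, 6}  B4 = {3, 4, 5}  B5 = {0, 5, 6}
Tree: B1–B2, B1–B3, B2–B4, B1–B5
The largest bag has 3 vertices, giving width 2; this decomposition certifies tw(G) ≤ 2. On the other hand G contains the 3-clique {3, 4, 5}. A clique must lie in a single bag of any decomposition, so no decomposition can have width below 2. Therefore the treewidth is 2.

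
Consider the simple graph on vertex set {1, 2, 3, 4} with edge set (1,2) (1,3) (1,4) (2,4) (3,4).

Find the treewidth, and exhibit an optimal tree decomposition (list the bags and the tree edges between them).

Treewidth 2.
One such decomposition:
Bags: B1 = {1, 3, 4}  B2 = {1, 2, 4}
Tree: B1–B2

The largest bag has 3 vertices, giving width 2; this decomposition certifies tw(G) ≤ 2. On the other hand G contains the 3-clique {1, 2, 4}. A clique must lie in a single bag of any decomposition, so no decomposition can have width below 2. Hence tw(G) = 2 exactly.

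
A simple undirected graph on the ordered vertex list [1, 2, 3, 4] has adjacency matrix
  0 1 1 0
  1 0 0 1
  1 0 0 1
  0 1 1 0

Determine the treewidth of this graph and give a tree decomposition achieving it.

Every bag has size at most 3, so the width is 3 − 1 = 2 and tw(G) ≤ 2. The edges 4–3–1–2–4 form a cycle, so G is not a tree and its treewidth is at least 2. The upper and lower bounds meet at 2, so that is the treewidth.

Treewidth 2.
One such decomposition:
Bags: B1 = {1, 3, 4}  B2 = {1, 2, 4}
Tree: B1–B2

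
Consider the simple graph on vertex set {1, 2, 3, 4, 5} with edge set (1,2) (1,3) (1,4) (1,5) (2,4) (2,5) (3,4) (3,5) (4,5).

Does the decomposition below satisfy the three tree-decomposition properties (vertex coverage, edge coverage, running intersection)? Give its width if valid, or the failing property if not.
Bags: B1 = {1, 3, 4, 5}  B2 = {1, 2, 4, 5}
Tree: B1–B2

Vertex coverage: the bags together contain {1, 2, 3, 4, 5}, the full vertex set. Edge coverage: each edge of G has both endpoints in at least one bag. Running intersection: for every vertex, the bags containing it form a connected subtree. All three properties hold, so this is a valid tree decomposition of width max|bag| − 1 = 3, and hence tw(G) ≤ 3.

Yes; width 3.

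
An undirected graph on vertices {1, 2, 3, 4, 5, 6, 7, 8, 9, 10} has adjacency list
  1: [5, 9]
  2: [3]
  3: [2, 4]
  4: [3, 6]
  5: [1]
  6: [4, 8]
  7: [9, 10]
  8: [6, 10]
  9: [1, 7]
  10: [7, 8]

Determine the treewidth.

1

A width-1 tree decomposition is:
Bags: B1 = {2, 3}  B2 = {3, 4}  B3 = {4, 6}  B4 = {6, 8}  B5 = {8, 10}  B6 = {7, 10}  B7 = {7, 9}  B8 = {1, 9}  B9 = {1, 5}
Tree: B1–B2, B2–B3, B3–B4, B4–B5, B5–B6, B6–B7, B7–B8, B8–B9
The largest bag has 2 vertices, giving width 1; this decomposition certifies tw(G) ≤ 1. Since G has at least one edge (e.g. 2–3), it is not an edgeless graph, so tw(G) ≥ 1. Combining the bounds, tw(G) = 1.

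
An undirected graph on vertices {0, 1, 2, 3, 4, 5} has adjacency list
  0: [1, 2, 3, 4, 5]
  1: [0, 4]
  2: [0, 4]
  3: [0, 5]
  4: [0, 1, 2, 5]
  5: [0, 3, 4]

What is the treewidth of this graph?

A width-2 tree decomposition is:
Bags: B1 = {0, 3, 5}  B2 = {0, 4, 5}  B3 = {0, 2, 4}  B4 = {0, 1, 4}
Tree: B1–B2, B2–B3, B3–B4
Every bag has size at most 3, so the width is 3 − 1 = 2 and tw(G) ≤ 2. On the other hand G contains the 3-clique {0, 3, 5}. A clique must lie in a single bag of any decomposition, so no decomposition can have width below 2. Hence tw(G) = 2 exactly.

2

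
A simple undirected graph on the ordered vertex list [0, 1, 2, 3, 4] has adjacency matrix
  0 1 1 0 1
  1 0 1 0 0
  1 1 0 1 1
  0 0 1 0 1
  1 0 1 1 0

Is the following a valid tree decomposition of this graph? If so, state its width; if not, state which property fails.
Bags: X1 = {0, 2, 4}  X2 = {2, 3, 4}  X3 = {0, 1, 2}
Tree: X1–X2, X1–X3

Yes; width 2.

Vertex coverage: the bags together contain {0, 1, 2, 3, 4}, the full vertex set. Edge coverage: each edge of G has both endpoints in at least one bag. Running intersection: for every vertex, the bags containing it form a connected subtree. All three properties hold, so this is a valid tree decomposition of width max|bag| − 1 = 2, and hence tw(G) ≤ 2.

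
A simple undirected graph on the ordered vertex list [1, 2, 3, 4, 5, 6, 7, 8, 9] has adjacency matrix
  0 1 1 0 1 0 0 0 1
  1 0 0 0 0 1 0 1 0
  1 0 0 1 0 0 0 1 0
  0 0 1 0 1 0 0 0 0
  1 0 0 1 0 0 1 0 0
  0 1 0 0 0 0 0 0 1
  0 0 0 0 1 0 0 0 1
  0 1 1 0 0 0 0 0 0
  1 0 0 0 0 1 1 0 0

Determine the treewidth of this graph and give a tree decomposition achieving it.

Treewidth 3.
One such decomposition:
Bags: B1 = {2, 3, 6, 8}  B2 = {1, 2, 3, 6}  B3 = {1, 3, 6, 9}  B4 = {1, 3, 4, 9}  B5 = {1, 4, 5, 9}  B6 = {4, 5, 7, 9}
Tree: B1–B2, B2–B3, B3–B4, B4–B5, B5–B6

The largest bag has 4 vertices, giving width 3; this decomposition certifies tw(G) ≤ 3. For the lower bound: the 4 vertex sets {2,6,8}, {3}, {1}, {4,5,7,9} are disjoint, each induces a connected subgraph, and every pair is joined by at least one edge of G. Contracting each set to a single vertex therefore yields K_{4} as a minor, and since treewidth is minor-monotone, tw(G) ≥ tw(K_{4}) = 3. The upper and lower bounds meet at 3, so that is the treewidth.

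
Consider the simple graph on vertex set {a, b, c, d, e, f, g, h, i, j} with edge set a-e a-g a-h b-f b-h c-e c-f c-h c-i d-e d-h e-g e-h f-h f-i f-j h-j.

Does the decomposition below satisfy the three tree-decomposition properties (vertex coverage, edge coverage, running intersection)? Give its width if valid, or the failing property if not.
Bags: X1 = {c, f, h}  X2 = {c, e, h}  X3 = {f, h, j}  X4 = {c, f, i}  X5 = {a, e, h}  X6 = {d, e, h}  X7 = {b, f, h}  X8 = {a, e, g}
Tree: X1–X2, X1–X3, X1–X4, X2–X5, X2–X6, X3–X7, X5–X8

Vertex coverage: the bags together contain {a, b, c, d, e, f, g, h, i, j}, the full vertex set. Edge coverage: each edge of G has both endpoints in at least one bag. Running intersection: for every vertex, the bags containing it form a connected subtree. All three properties hold, so this is a valid tree decomposition of width max|bag| − 1 = 2, and hence tw(G) ≤ 2.

Yes; width 2.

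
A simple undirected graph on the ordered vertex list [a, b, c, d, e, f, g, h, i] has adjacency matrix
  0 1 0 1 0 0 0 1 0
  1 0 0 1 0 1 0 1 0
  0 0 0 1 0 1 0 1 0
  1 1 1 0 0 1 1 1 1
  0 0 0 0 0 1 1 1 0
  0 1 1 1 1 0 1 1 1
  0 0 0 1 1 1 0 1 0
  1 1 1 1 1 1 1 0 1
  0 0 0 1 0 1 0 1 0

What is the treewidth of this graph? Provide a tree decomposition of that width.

Every bag has size at most 4, so the width is 4 − 1 = 3 and tw(G) ≤ 3. Conversely, {a, b, d, h} is a clique of size 4, and the vertices of any clique must share a bag in every tree decomposition; so some bag has ≥ 4 vertices and tw(G) ≥ 3. The upper and lower bounds meet at 3, so that is the treewidth.

Treewidth 3.
One optimal decomposition is:
Bags: B1 = {d, f, g, h}  B2 = {c, d, f, h}  B3 = {e, f, g, h}  B4 = {d, f, h, i}  B5 = {b, d, f, h}  B6 = {a, b, d, h}
Tree: B1–B2, B1–B3, B1–B4, B4–B5, B5–B6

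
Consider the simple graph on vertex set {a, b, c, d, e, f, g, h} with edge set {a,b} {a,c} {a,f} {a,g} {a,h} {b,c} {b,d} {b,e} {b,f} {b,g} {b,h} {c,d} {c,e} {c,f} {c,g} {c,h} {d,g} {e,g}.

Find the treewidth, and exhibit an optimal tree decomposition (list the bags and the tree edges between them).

Treewidth 3.
One such decomposition:
Bags: B1 = {a, b, c, g}  B2 = {b, c, d, g}  B3 = {a, b, c, h}  B4 = {b, c, e, g}  B5 = {a, b, c, f}
Tree: B1–B2, B1–B3, B1–B4, B1–B5

The largest bag has 4 vertices, giving width 3; this decomposition certifies tw(G) ≤ 3. Conversely, {b, c, d, g} is a clique of size 4, and the vertices of any clique must share a bag in every tree decomposition; so some bag has ≥ 4 vertices and tw(G) ≥ 3. Therefore the treewidth is 3.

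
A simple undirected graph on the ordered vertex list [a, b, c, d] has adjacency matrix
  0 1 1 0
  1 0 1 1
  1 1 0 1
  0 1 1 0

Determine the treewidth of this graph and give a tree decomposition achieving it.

Each bag holds 3 vertices, so the decomposition has width 2, which upper-bounds the treewidth. Conversely, {b, c, d} is a clique of size 3, and the vertices of any clique must share a bag in every tree decomposition; so some bag has ≥ 3 vertices and tw(G) ≥ 2. The upper and lower bounds meet at 2, so that is the treewidth.

Treewidth 2.
One such decomposition:
Bags: B1 = {b, c, d}  B2 = {a, b, c}
Tree: B1–B2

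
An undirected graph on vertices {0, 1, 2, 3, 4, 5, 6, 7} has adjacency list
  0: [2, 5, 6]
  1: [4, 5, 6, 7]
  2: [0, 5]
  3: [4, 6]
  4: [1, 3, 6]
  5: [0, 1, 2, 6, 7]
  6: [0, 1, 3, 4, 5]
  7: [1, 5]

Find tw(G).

A width-2 tree decomposition is:
Bags: B1 = {1, 4, 6}  B2 = {3, 4, 6}  B3 = {1, 5, 6}  B4 = {1, 5, 7}  B5 = {0, 5, 6}  B6 = {0, 2, 5}
Tree: B1–B2, B1–B3, B3–B4, B3–B5, B5–B6
Every bag has size at most 3, so the width is 3 − 1 = 2 and tw(G) ≤ 2. Conversely, {3, 4, 6} is a clique of size 3, and the vertices of any clique must share a bag in every tree decomposition; so some bag has ≥ 3 vertices and tw(G) ≥ 2. Therefore the treewidth is 2.

2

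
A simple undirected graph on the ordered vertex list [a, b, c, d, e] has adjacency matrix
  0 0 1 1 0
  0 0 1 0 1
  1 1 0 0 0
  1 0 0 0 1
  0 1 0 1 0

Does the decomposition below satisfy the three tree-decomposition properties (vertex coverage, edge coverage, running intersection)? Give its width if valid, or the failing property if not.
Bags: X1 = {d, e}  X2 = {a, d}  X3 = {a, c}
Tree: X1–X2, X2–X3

A tree decomposition must satisfy three properties: every vertex lies in some bag; for every edge, both endpoints lie together in some bag; and for every vertex, the bags containing it form a connected subtree. Here vertex b appears in no bag, so the decomposition is invalid.

No — vertex b appears in no bag.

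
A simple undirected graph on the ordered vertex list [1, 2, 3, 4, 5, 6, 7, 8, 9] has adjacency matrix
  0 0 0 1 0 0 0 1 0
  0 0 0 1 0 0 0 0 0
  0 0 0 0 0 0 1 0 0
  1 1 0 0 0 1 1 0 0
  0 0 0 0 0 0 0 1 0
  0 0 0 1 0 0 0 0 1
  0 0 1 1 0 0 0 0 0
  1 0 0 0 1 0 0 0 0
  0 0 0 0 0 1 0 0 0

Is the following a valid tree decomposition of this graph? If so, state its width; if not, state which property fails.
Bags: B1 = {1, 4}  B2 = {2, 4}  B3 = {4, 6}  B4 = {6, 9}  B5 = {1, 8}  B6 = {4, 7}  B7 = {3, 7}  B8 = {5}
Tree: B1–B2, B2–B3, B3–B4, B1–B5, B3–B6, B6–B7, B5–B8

A tree decomposition must satisfy three properties: every vertex lies in some bag; for every edge, both endpoints lie together in some bag; and for every vertex, the bags containing it form a connected subtree. Here edge (8,5) lies in no bag, so the decomposition is invalid.

No — edge (8,5) lies in no bag.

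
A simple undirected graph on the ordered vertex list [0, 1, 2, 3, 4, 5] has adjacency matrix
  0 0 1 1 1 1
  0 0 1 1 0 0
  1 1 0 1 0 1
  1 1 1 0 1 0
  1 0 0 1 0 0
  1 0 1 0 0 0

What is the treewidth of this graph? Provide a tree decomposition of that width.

Each bag holds 3 vertices, so the decomposition has width 2, which upper-bounds the treewidth. Conversely, {0, 2, 3} is a clique of size 3, and the vertices of any clique must share a bag in every tree decomposition; so some bag has ≥ 3 vertices and tw(G) ≥ 2. Therefore the treewidth is 2.

Treewidth 2.
One optimal decomposition is:
Bags: B1 = {0, 2, 3}  B2 = {0, 3, 4}  B3 = {1, 2, 3}  B4 = {0, 2, 5}
Tree: B1–B2, B1–B3, B1–B4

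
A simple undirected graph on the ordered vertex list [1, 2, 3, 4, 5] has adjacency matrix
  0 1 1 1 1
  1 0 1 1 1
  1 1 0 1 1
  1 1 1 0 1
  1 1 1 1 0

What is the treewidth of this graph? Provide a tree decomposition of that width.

With just one bag of size 5, the width is 5 − 1 = 4, so tw(G) ≤ 4. Conversely, {1, 2, 3, 4, 5} is a clique of size 5, and the vertices of any clique must share a bag in every tree decomposition; so some bag has ≥ 5 vertices and tw(G) ≥ 4. Hence tw(G) = 4 exactly.

Treewidth 4.
Bags: B1 = {1, 2, 3, 4, 5}
Tree: (single bag)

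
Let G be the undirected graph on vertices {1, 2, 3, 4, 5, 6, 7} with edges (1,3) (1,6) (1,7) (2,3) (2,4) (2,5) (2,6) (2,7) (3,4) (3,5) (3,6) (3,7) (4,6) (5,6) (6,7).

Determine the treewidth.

A width-3 tree decomposition is:
Bags: B1 = {2, 3, 5, 6}  B2 = {2, 3, 4, 6}  B3 = {2, 3, 6, 7}  B4 = {1, 3, 6, 7}
Tree: B1–B2, B1–B3, B3–B4
Each bag holds 4 vertices, so the decomposition has width 3, which upper-bounds the treewidth. Conversely, {1, 3, 6, 7} is a clique of size 4, and the vertices of any clique must share a bag in every tree decomposition; so some bag has ≥ 4 vertices and tw(G) ≥ 3. Hence tw(G) = 3 exactly.

3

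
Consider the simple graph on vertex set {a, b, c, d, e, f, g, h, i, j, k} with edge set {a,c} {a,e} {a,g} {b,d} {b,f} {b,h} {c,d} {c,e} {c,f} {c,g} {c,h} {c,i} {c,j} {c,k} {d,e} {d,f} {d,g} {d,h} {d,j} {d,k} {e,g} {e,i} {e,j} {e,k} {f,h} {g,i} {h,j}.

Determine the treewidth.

3

A width-3 tree decomposition is:
Bags: B1 = {a, c, e, g}  B2 = {c, d, e, g}  B3 = {c, d, e, j}  B4 = {c, d, e, k}  B5 = {c, d, h, j}  B6 = {c, d, f, h}  B7 = {c, e, g, i}  B8 = {b, d, f, h}
Tree: B1–B2, B2–B3, B3–B4, B3–B5, B5–B6, B1–B7, B6–B8
The largest bag has 4 vertices, giving width 3; this decomposition certifies tw(G) ≤ 3. On the other hand G contains the 4-clique {c, d, e, g}. A clique must lie in a single bag of any decomposition, so no decomposition can have width below 3. Combining the bounds, tw(G) = 3.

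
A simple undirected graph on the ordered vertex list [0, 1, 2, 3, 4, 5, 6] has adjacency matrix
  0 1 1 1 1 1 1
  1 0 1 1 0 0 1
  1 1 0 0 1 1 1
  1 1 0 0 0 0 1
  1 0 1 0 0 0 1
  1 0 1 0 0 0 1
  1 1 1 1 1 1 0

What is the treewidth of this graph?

3

A width-3 tree decomposition is:
Bags: B1 = {0, 1, 3, 6}  B2 = {0, 1, 2, 6}  B3 = {0, 2, 4, 6}  B4 = {0, 2, 5, 6}
Tree: B1–B2, B2–B3, B2–B4
Every bag has size at most 4, so the width is 4 − 1 = 3 and tw(G) ≤ 3. On the other hand G contains the 4-clique {0, 1, 2, 6}. A clique must lie in a single bag of any decomposition, so no decomposition can have width below 3. Combining the bounds, tw(G) = 3.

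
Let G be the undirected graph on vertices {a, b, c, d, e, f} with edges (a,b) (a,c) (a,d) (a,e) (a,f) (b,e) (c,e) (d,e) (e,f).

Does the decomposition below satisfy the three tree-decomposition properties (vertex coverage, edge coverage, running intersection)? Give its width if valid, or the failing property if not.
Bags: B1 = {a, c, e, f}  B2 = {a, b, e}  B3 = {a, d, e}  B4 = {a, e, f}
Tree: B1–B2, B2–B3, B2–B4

No — bags containing vertex f are not connected in the tree.

A tree decomposition must satisfy three properties: every vertex lies in some bag; for every edge, both endpoints lie together in some bag; and for every vertex, the bags containing it form a connected subtree. Here bags containing vertex f are not connected in the tree, so the decomposition is invalid.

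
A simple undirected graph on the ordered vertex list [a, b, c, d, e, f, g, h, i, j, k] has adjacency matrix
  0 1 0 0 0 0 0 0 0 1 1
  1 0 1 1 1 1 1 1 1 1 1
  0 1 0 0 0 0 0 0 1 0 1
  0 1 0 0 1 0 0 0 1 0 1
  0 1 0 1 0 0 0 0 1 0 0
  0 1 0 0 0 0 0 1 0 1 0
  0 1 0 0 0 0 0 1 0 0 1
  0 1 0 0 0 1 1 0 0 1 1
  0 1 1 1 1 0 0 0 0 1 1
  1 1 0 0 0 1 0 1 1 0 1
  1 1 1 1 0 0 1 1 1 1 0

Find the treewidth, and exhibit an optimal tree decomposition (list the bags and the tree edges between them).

Treewidth 3.
One optimal decomposition is:
Bags: B1 = {b, i, j, k}  B2 = {b, d, i, k}  B3 = {a, b, j, k}  B4 = {b, c, i, k}  B5 = {b, h, j, k}  B6 = {b, d, e, i}  B7 = {b, g, h, k}  B8 = {b, f, h, j}
Tree: B1–B2, B1–B3, B1–B4, B1–B5, B2–B6, B5–B7, B5–B8

Each bag holds 4 vertices, so the decomposition has width 3, which upper-bounds the treewidth. For the lower bound, the 4 vertices {b, d, e, i} are pairwise adjacent, and any tree decomposition puts a clique entirely inside one bag — forcing width ≥ 3. Therefore the treewidth is 3.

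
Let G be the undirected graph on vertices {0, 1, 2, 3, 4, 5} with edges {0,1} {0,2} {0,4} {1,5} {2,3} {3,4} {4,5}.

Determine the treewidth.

2

A width-2 tree decomposition is:
Bags: B1 = {2, 3, 4}  B2 = {0, 2, 4}  B3 = {0, 4, 5}  B4 = {0, 1, 5}
Tree: B1–B2, B2–B3, B3–B4
The largest bag has 3 vertices, giving width 2; this decomposition certifies tw(G) ≤ 2. Since 3–2–0–4–3 is a cycle in G, G is not acyclic. Forests are exactly the graphs of treewidth ≤ 1, so tw(G) ≥ 2. The upper and lower bounds meet at 2, so that is the treewidth.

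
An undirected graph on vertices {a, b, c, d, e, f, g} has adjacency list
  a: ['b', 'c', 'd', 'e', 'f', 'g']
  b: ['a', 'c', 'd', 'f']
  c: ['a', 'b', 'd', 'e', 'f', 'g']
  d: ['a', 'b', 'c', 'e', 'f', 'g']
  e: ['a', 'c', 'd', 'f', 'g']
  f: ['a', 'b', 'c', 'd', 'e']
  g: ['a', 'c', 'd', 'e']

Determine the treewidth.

4

A width-4 tree decomposition is:
Bags: B1 = {a, c, d, e, f}  B2 = {a, b, c, d, f}  B3 = {a, c, d, e, g}
Tree: B1–B2, B1–B3
Each bag holds 5 vertices, so the decomposition has width 4, which upper-bounds the treewidth. On the other hand G contains the 5-clique {a, c, d, e, g}. A clique must lie in a single bag of any decomposition, so no decomposition can have width below 4. Hence tw(G) = 4 exactly.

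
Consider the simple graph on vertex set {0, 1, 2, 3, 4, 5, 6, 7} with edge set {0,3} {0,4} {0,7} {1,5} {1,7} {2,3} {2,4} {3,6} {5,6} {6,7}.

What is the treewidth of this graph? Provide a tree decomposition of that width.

Treewidth 2.
Bags: B1 = {0, 2, 4}  B2 = {0, 2, 3}  B3 = {0, 3, 7}  B4 = {3, 6, 7}  B5 = {1, 6, 7}  B6 = {1, 5, 6}
Tree: B1–B2, B2–B3, B3–B4, B4–B5, B5–B6

Each bag holds 3 vertices, so the decomposition has width 2, which upper-bounds the treewidth. Since 4–2–3–0–4 is a cycle in G, G is not acyclic. Forests are exactly the graphs of treewidth ≤ 1, so tw(G) ≥ 2. The upper and lower bounds meet at 2, so that is the treewidth.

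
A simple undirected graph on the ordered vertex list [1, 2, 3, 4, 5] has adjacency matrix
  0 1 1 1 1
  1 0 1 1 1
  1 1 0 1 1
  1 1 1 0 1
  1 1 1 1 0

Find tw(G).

4

A width-4 tree decomposition is:
Bags: B1 = {1, 2, 3, 4, 5}
Tree: (single bag)
With just one bag of size 5, the width is 5 − 1 = 4, so tw(G) ≤ 4. On the other hand G contains the 5-clique {1, 2, 3, 4, 5}. A clique must lie in a single bag of any decomposition, so no decomposition can have width below 4. Combining the bounds, tw(G) = 4.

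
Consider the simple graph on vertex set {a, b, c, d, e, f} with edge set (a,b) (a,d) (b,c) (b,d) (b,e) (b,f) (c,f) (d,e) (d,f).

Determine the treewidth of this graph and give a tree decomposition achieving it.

Treewidth 2.
One such decomposition:
Bags: B1 = {b, d, f}  B2 = {b, c, f}  B3 = {a, b, d}  B4 = {b, d, e}
Tree: B1–B2, B1–B3, B1–B4

Each bag holds 3 vertices, so the decomposition has width 2, which upper-bounds the treewidth. On the other hand G contains the 3-clique {b, d, e}. A clique must lie in a single bag of any decomposition, so no decomposition can have width below 2. Therefore the treewidth is 2.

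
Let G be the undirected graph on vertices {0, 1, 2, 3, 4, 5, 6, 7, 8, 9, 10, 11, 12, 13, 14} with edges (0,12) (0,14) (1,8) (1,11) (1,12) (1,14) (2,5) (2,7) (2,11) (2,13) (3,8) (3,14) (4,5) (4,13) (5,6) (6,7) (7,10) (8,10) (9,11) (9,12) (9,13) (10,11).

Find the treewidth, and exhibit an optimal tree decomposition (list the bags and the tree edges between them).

Each bag holds 4 vertices, so the decomposition has width 3, which upper-bounds the treewidth. For the lower bound: the 4 vertex sets {0,3,14}, {12}, {1}, {8,9,10,11} are disjoint, each induces a connected subgraph, and every pair is joined by at least one edge of G. Contracting each set to a single vertex therefore yields K_{4} as a minor, and since treewidth is minor-monotone, tw(G) ≥ tw(K_{4}) = 3. Therefore the treewidth is 3.

Treewidth 3.
One such decomposition:
Bags: B1 = {0, 3, 12, 14}  B2 = {1, 3, 12, 14}  B3 = {1, 3, 8, 12}  B4 = {1, 8, 9, 12}  B5 = {1, 8, 9, 11}  B6 = {8, 9, 10, 11}  B7 = {9, 10, 11, 13}  B8 = {2, 10, 11, 13}  B9 = {2, 7, 10, 13}  B10 = {2, 4, 7, 13}  B11 = {2, 4, 5, 7}  B12 = {4, 5, 6, 7}
Tree: B1–B2, B2–B3, B3–B4, B4–B5, B5–B6, B6–B7, B7–B8, B8–B9, B9–B10, B10–B11, B11–B12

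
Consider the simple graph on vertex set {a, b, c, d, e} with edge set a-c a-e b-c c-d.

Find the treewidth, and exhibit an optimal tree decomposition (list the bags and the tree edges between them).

Every bag has size at most 2, so the width is 2 − 1 = 1 and tw(G) ≤ 1. G has an edge, so its treewidth is at least 1. Therefore the treewidth is 1.

Treewidth 1.
Bags: B1 = {c, d}  B2 = {b, c}  B3 = {a, c}  B4 = {a, e}
Tree: B1–B2, B1–B3, B3–B4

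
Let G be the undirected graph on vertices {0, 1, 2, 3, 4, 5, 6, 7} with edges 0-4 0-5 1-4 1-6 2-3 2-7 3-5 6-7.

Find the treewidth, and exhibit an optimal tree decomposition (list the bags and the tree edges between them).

The largest bag has 3 vertices, giving width 2; this decomposition certifies tw(G) ≤ 2. The edges 3–5–0–4–1–6–7–2–3 form a cycle, so G is not a tree and its treewidth is at least 2. Therefore the treewidth is 2.

Treewidth 2.
Bags: B1 = {0, 3, 5}  B2 = {0, 3, 4}  B3 = {1, 3, 4}  B4 = {1, 3, 6}  B5 = {3, 6, 7}  B6 = {2, 3, 7}
Tree: B1–B2, B2–B3, B3–B4, B4–B5, B5–B6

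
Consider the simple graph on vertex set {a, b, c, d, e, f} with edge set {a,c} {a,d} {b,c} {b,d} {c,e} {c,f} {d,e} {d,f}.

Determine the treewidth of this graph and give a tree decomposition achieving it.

Each bag holds 3 vertices, so the decomposition has width 2, which upper-bounds the treewidth. Since b–c–e–d–b is a cycle in G, G is not acyclic. Forests are exactly the graphs of treewidth ≤ 1, so tw(G) ≥ 2. The upper and lower bounds meet at 2, so that is the treewidth.

Treewidth 2.
One optimal decomposition is:
Bags: B1 = {b, c, d}  B2 = {c, d, e}  B3 = {c, d, f}  B4 = {a, c, d}
Tree: B1–B2, B2–B3, B3–B4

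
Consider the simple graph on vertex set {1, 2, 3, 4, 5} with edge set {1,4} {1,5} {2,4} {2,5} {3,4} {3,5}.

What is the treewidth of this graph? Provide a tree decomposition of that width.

The largest bag has 3 vertices, giving width 2; this decomposition certifies tw(G) ≤ 2. Since 5–1–4–3–5 is a cycle in G, G is not acyclic. Forests are exactly the graphs of treewidth ≤ 1, so tw(G) ≥ 2. Therefore the treewidth is 2.

Treewidth 2.
One such decomposition:
Bags: B1 = {1, 4, 5}  B2 = {3, 4, 5}  B3 = {2, 4, 5}
Tree: B1–B2, B2–B3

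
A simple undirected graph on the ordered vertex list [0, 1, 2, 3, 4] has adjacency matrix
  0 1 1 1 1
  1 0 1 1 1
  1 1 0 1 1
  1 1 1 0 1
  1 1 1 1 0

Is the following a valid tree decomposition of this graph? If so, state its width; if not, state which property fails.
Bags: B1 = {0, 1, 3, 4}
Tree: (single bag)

A tree decomposition must satisfy three properties: every vertex lies in some bag; for every edge, both endpoints lie together in some bag; and for every vertex, the bags containing it form a connected subtree. Here vertex 2 appears in no bag, so the decomposition is invalid.

No — vertex 2 appears in no bag.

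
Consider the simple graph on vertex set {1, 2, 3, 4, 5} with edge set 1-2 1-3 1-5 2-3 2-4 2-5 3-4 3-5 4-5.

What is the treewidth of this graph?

A width-3 tree decomposition is:
Bags: B1 = {1, 2, 3, 5}  B2 = {2, 3, 4, 5}
Tree: B1–B2
The largest bag has 4 vertices, giving width 3; this decomposition certifies tw(G) ≤ 3. On the other hand G contains the 4-clique {1, 2, 3, 5}. A clique must lie in a single bag of any decomposition, so no decomposition can have width below 3. Hence tw(G) = 3 exactly.

3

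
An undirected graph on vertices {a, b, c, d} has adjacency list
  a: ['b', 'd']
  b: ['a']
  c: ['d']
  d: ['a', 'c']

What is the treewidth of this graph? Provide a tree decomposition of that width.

Treewidth 1.
Bags: B1 = {c, d}  B2 = {a, d}  B3 = {a, b}
Tree: B1–B2, B2–B3

Every bag has size at most 2, so the width is 2 − 1 = 1 and tw(G) ≤ 1. Any graph with an edge has treewidth ≥ 1, and G has the edge d–c. Therefore the treewidth is 1.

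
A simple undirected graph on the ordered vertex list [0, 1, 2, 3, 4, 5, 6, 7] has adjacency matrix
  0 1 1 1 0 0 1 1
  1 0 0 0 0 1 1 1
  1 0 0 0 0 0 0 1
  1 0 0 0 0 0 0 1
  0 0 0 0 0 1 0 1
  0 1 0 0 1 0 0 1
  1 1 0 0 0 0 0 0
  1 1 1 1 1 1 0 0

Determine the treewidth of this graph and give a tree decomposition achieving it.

Each bag holds 3 vertices, so the decomposition has width 2, which upper-bounds the treewidth. For the lower bound, the 3 vertices {0, 1, 6} are pairwise adjacent, and any tree decomposition puts a clique entirely inside one bag — forcing width ≥ 2. Hence tw(G) = 2 exactly.

Treewidth 2.
One such decomposition:
Bags: B1 = {1, 5, 7}  B2 = {0, 1, 7}  B3 = {4, 5, 7}  B4 = {0, 1, 6}  B5 = {0, 3, 7}  B6 = {0, 2, 7}
Tree: B1–B2, B1–B3, B2–B4, B2–B5, B5–B6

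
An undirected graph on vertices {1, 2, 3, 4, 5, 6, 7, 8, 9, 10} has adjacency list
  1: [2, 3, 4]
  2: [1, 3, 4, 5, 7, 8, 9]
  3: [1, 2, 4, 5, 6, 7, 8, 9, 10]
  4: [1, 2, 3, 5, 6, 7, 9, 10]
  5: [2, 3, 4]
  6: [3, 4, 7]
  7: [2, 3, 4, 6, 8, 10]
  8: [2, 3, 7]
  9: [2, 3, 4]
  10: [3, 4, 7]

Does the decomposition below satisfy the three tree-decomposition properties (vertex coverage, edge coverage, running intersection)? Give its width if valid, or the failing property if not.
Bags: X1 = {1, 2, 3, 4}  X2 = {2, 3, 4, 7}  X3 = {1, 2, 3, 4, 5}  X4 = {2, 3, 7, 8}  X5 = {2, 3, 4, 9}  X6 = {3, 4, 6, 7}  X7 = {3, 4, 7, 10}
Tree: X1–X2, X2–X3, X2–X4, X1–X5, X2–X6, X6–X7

No — bags containing vertex 1 are not connected in the tree.

A tree decomposition must satisfy three properties: every vertex lies in some bag; for every edge, both endpoints lie together in some bag; and for every vertex, the bags containing it form a connected subtree. Here bags containing vertex 1 are not connected in the tree, so the decomposition is invalid.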